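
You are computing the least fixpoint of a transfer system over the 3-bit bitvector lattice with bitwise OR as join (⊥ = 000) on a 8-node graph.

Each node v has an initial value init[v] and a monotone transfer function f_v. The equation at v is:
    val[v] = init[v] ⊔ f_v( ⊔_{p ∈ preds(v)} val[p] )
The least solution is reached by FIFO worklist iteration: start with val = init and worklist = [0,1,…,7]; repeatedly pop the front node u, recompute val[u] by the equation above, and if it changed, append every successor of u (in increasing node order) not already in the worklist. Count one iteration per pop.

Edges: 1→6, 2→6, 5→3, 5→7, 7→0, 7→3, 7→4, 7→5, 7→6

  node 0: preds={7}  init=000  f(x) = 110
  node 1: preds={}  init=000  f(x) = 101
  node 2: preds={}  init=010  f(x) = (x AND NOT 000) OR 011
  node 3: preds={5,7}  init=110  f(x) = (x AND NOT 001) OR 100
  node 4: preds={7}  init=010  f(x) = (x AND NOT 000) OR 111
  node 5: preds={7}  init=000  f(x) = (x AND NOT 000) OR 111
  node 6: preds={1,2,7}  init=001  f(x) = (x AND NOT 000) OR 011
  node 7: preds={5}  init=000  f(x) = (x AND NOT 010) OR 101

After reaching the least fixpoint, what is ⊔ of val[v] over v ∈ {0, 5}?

111

Trace (13 dequeues):
  [1] u=0 | in 000 | out 110 | prev 000 | push {}
  [2] u=1 | in 000 | out 101 | prev 000 | push {}
  [3] u=2 | in 000 | out 011 | prev 010 | push {}
  [4] u=3 | in 000 | out 110 | ==
  [5] u=4 | in 000 | out 111 | prev 010 | push {}
  [6] u=5 | in 000 | out 111 | prev 000 | push {3}
  [7] u=6 | in 111 | out 111 | prev 001 | push {}
  [8] u=7 | in 111 | out 101 | prev 000 | push {0,4,5,6}
  [9] u=3 | in 111 | out 110 | ==
  [10] u=0 | in 101 | out 110 | ==
  [11] u=4 | in 101 | out 111 | ==
  [12] u=5 | in 101 | out 111 | ==
  [13] u=6 | in 111 | out 111 | ==

Converged values:
  [0] 110
  [1] 101
  [2] 011
  [3] 110
  [4] 111
  [5] 111
  [6] 111
  [7] 101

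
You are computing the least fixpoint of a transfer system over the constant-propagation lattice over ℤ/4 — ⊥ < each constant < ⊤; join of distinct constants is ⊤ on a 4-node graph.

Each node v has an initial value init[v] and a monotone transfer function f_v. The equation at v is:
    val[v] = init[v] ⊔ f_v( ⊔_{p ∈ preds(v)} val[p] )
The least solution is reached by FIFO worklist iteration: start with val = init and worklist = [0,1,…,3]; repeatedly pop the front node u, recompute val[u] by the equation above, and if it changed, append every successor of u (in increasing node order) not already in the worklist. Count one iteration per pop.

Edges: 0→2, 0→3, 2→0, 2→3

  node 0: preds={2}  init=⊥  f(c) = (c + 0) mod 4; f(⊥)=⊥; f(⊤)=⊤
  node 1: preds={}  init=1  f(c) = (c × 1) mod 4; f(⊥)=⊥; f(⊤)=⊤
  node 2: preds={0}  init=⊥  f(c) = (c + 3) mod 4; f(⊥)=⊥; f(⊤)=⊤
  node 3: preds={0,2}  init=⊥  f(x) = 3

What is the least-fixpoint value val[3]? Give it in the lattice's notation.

Iteration log — 4 steps:
  step 1. node 0  ⊔preds=⊥  new=⊥  stable
  step 2. node 1  ⊔preds=⊥  new=1  stable
  step 3. node 2  ⊔preds=⊥  new=⊥  stable
  step 4. node 3  ⊔preds=⊥  new=3  old=⊥  +wl: 

Least fixpoint reached:
  node 0: ⊥
  node 1: 1
  node 2: ⊥
  node 3: 3

3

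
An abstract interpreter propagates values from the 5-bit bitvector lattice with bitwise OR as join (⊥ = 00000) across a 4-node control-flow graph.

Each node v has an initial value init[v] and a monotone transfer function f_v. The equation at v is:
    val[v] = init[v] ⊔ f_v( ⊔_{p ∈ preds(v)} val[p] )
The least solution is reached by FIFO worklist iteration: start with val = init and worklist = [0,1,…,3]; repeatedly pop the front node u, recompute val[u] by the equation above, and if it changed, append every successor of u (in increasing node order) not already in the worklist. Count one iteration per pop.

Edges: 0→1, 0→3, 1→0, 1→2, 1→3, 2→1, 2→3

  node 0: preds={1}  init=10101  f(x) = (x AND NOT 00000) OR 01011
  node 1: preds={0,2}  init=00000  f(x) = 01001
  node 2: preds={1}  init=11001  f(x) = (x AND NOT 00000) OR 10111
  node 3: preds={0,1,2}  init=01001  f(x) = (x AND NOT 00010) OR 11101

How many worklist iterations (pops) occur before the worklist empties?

6

Iteration log — 6 steps:
  step 1. node 0  ⊔preds=00000  new=11111  old=10101  +wl: 
  step 2. node 1  ⊔preds=11111  new=01001  old=00000  +wl: 0
  step 3. node 2  ⊔preds=01001  new=11111  old=11001  +wl: 1
  step 4. node 3  ⊔preds=11111  new=11101  old=01001  +wl: 
  step 5. node 0  ⊔preds=01001  new=11111  stable
  step 6. node 1  ⊔preds=11111  new=01001  stable

Least fixpoint reached:
  node 0: 11111
  node 1: 01001
  node 2: 11111
  node 3: 11101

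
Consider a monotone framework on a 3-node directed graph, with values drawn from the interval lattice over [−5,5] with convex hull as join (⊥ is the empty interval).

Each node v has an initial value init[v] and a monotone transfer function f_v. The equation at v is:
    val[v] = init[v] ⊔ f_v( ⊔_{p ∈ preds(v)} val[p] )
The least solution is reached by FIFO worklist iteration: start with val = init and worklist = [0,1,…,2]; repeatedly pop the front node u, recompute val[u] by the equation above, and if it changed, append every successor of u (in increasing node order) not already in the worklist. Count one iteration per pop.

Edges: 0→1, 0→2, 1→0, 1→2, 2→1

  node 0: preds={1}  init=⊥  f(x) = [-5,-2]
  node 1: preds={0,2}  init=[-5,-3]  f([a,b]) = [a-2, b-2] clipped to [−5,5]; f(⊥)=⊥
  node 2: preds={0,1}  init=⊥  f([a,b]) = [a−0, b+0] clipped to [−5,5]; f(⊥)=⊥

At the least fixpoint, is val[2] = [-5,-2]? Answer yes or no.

Iteration log — 4 steps:
  step 1. node 0  ⊔preds=[-5,-3]  new=[-5,-2]  old=⊥  +wl: 
  step 2. node 1  ⊔preds=[-5,-2]  new=[-5,-3]  stable
  step 3. node 2  ⊔preds=[-5,-2]  new=[-5,-2]  old=⊥  +wl: 1
  step 4. node 1  ⊔preds=[-5,-2]  new=[-5,-3]  stable

Least fixpoint reached:
  node 0: [-5,-2]
  node 1: [-5,-3]
  node 2: [-5,-2]

yes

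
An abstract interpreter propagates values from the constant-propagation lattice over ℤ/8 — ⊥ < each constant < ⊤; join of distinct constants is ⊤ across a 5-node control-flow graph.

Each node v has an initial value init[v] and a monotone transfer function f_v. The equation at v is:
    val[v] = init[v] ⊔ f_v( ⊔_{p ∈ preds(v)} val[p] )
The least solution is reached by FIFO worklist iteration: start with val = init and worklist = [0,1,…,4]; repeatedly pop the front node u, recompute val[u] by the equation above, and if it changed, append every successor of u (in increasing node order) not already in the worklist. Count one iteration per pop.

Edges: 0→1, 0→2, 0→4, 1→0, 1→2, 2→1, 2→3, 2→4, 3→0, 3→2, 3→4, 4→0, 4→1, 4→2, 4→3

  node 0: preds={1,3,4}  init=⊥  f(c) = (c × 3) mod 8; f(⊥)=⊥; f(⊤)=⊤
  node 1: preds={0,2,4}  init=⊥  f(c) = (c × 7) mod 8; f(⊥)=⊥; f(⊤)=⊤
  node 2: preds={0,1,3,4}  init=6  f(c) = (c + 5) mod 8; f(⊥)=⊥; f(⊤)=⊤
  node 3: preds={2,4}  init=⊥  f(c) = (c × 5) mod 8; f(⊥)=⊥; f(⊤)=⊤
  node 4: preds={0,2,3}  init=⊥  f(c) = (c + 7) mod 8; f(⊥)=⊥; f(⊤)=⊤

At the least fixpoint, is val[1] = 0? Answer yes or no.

Worklist (11 pops):
  #1 pop 0: in=⊥ → ⊥ (no change)
  #2 pop 1: in=6 → 2 (was ⊥); enqueue [0]
  #3 pop 2: in=2 → ⊤ (was 6); enqueue [1]
  #4 pop 3: in=⊤ → ⊤ (was ⊥); enqueue [2]
  #5 pop 4: in=⊤ → ⊤ (was ⊥); enqueue [3]
  #6 pop 0: in=⊤ → ⊤ (was ⊥); enqueue [4]
  #7 pop 1: in=⊤ → ⊤ (was 2); enqueue [0]
  #8 pop 2: in=⊤ → ⊤ (no change)
  #9 pop 3: in=⊤ → ⊤ (no change)
  #10 pop 4: in=⊤ → ⊤ (no change)
  #11 pop 0: in=⊤ → ⊤ (no change)

Fixpoint:
  val[0] = ⊤
  val[1] = ⊤
  val[2] = ⊤
  val[3] = ⊤
  val[4] = ⊤

no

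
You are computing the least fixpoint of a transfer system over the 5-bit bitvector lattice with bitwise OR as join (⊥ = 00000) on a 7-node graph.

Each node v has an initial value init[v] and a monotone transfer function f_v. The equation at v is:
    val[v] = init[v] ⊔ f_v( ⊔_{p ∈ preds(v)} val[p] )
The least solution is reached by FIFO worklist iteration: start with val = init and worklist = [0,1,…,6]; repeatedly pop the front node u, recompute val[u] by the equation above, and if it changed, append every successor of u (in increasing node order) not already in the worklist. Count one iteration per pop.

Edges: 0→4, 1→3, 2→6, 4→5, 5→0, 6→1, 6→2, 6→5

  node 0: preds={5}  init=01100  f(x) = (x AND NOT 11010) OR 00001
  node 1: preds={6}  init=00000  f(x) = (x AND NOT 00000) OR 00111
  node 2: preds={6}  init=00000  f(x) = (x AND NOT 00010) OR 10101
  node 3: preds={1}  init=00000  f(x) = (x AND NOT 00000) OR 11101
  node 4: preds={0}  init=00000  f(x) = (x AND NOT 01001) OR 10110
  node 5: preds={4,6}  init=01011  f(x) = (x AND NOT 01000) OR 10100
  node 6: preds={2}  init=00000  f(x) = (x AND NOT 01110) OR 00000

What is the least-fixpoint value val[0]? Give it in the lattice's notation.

Trace (12 dequeues):
  [1] u=0 | in 01011 | out 01101 | prev 01100 | push {}
  [2] u=1 | in 00000 | out 00111 | prev 00000 | push {}
  [3] u=2 | in 00000 | out 10101 | prev 00000 | push {}
  [4] u=3 | in 00111 | out 11111 | prev 00000 | push {}
  [5] u=4 | in 01101 | out 10110 | prev 00000 | push {}
  [6] u=5 | in 10110 | out 11111 | prev 01011 | push {0}
  [7] u=6 | in 10101 | out 10001 | prev 00000 | push {1,2,5}
  [8] u=0 | in 11111 | out 01101 | ==
  [9] u=1 | in 10001 | out 10111 | prev 00111 | push {3}
  [10] u=2 | in 10001 | out 10101 | ==
  [11] u=5 | in 10111 | out 11111 | ==
  [12] u=3 | in 10111 | out 11111 | ==

Converged values:
  [0] 01101
  [1] 10111
  [2] 10101
  [3] 11111
  [4] 10110
  [5] 11111
  [6] 10001

01101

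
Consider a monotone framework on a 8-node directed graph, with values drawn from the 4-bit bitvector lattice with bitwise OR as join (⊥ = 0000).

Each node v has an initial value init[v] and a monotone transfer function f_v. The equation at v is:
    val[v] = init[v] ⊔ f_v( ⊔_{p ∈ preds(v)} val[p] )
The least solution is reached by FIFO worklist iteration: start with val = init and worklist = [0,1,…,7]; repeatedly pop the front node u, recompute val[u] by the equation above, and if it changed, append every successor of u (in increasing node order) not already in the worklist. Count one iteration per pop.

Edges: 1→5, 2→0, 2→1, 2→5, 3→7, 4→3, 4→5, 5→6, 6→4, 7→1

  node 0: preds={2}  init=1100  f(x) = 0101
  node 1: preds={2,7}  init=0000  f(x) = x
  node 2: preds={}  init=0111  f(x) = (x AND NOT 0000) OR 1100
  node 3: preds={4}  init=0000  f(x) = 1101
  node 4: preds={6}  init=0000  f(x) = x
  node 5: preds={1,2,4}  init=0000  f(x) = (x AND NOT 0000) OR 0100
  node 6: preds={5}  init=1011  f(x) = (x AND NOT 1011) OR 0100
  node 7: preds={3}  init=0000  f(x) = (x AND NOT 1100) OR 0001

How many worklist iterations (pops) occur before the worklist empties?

14

Iteration log — 14 steps:
  step 1. node 0  ⊔preds=0111  new=1101  old=1100  +wl: 
  step 2. node 1  ⊔preds=0111  new=0111  old=0000  +wl: 
  step 3. node 2  ⊔preds=0000  new=1111  old=0111  +wl: 0,1
  step 4. node 3  ⊔preds=0000  new=1101  old=0000  +wl: 
  step 5. node 4  ⊔preds=1011  new=1011  old=0000  +wl: 3
  step 6. node 5  ⊔preds=1111  new=1111  old=0000  +wl: 
  step 7. node 6  ⊔preds=1111  new=1111  old=1011  +wl: 4
  step 8. node 7  ⊔preds=1101  new=0001  old=0000  +wl: 
  step 9. node 0  ⊔preds=1111  new=1101  stable
  step 10. node 1  ⊔preds=1111  new=1111  old=0111  +wl: 5
  step 11. node 3  ⊔preds=1011  new=1101  stable
  step 12. node 4  ⊔preds=1111  new=1111  old=1011  +wl: 3
  step 13. node 5  ⊔preds=1111  new=1111  stable
  step 14. node 3  ⊔preds=1111  new=1101  stable

Least fixpoint reached:
  node 0: 1101
  node 1: 1111
  node 2: 1111
  node 3: 1101
  node 4: 1111
  node 5: 1111
  node 6: 1111
  node 7: 0001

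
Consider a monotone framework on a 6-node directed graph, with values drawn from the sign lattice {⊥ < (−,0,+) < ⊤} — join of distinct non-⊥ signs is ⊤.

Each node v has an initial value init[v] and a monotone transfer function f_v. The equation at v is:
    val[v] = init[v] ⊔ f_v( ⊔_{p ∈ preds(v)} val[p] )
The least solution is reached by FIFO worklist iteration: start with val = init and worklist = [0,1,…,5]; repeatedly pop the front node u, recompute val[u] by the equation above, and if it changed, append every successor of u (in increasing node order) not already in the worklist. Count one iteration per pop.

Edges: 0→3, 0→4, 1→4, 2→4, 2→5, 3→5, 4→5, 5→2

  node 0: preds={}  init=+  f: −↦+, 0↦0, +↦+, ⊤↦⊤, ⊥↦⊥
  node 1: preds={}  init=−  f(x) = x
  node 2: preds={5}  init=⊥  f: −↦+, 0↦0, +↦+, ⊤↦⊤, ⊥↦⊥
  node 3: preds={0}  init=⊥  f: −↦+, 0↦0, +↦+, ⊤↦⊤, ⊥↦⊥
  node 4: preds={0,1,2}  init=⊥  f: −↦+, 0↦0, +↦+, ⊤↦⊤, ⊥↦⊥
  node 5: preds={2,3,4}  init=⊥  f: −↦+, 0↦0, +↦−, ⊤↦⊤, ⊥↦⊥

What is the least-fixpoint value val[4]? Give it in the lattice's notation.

⊤

Iteration log — 9 steps:
  step 1. node 0  ⊔preds=⊥  new=+  stable
  step 2. node 1  ⊔preds=⊥  new=−  stable
  step 3. node 2  ⊔preds=⊥  new=⊥  stable
  step 4. node 3  ⊔preds=+  new=+  old=⊥  +wl: 
  step 5. node 4  ⊔preds=⊤  new=⊤  old=⊥  +wl: 
  step 6. node 5  ⊔preds=⊤  new=⊤  old=⊥  +wl: 2
  step 7. node 2  ⊔preds=⊤  new=⊤  old=⊥  +wl: 4,5
  step 8. node 4  ⊔preds=⊤  new=⊤  stable
  step 9. node 5  ⊔preds=⊤  new=⊤  stable

Least fixpoint reached:
  node 0: +
  node 1: −
  node 2: ⊤
  node 3: +
  node 4: ⊤
  node 5: ⊤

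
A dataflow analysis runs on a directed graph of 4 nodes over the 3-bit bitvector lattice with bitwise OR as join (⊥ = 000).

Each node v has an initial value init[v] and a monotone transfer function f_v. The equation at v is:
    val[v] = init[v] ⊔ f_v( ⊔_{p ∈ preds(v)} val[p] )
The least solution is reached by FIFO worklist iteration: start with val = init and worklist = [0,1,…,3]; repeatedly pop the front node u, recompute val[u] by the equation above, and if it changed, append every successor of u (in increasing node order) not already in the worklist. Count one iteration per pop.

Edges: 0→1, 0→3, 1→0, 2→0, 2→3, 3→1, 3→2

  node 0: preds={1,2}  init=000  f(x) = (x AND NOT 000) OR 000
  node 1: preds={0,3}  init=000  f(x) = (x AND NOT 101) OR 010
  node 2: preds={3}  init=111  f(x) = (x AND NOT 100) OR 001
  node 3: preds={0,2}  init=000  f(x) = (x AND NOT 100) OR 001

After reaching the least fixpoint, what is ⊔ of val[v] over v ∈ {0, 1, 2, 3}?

111

Worklist (7 pops):
  #1 pop 0: in=111 → 111 (was 000); enqueue []
  #2 pop 1: in=111 → 010 (was 000); enqueue [0]
  #3 pop 2: in=000 → 111 (no change)
  #4 pop 3: in=111 → 011 (was 000); enqueue [1,2]
  #5 pop 0: in=111 → 111 (no change)
  #6 pop 1: in=111 → 010 (no change)
  #7 pop 2: in=011 → 111 (no change)

Fixpoint:
  val[0] = 111
  val[1] = 010
  val[2] = 111
  val[3] = 011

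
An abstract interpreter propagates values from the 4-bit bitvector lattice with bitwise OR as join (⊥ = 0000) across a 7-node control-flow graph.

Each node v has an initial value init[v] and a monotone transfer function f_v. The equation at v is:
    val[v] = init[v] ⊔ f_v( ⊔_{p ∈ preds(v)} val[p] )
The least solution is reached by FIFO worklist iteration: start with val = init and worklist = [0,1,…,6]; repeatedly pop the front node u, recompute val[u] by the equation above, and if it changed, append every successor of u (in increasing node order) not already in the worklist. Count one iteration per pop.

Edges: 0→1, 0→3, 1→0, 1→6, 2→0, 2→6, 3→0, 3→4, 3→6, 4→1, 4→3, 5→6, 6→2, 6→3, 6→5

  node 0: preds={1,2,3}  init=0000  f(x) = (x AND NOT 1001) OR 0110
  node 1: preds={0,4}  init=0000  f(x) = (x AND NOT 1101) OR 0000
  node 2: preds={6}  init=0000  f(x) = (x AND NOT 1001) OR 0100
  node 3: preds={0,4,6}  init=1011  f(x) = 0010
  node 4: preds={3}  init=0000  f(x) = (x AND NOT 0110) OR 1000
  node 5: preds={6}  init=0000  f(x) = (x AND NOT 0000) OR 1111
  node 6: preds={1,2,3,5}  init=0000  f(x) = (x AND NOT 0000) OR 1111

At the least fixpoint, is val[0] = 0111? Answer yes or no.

no

Iteration log — 14 steps:
  step 1. node 0  ⊔preds=1011  new=0110  old=0000  +wl: 
  step 2. node 1  ⊔preds=0110  new=0010  old=0000  +wl: 0
  step 3. node 2  ⊔preds=0000  new=0100  old=0000  +wl: 
  step 4. node 3  ⊔preds=0110  new=1011  stable
  step 5. node 4  ⊔preds=1011  new=1001  old=0000  +wl: 1,3
  step 6. node 5  ⊔preds=0000  new=1111  old=0000  +wl: 
  step 7. node 6  ⊔preds=1111  new=1111  old=0000  +wl: 2,5
  step 8. node 0  ⊔preds=1111  new=0110  stable
  step 9. node 1  ⊔preds=1111  new=0010  stable
  step 10. node 3  ⊔preds=1111  new=1011  stable
  step 11. node 2  ⊔preds=1111  new=0110  old=0100  +wl: 0,6
  step 12. node 5  ⊔preds=1111  new=1111  stable
  step 13. node 0  ⊔preds=1111  new=0110  stable
  step 14. node 6  ⊔preds=1111  new=1111  stable

Least fixpoint reached:
  node 0: 0110
  node 1: 0010
  node 2: 0110
  node 3: 1011
  node 4: 1001
  node 5: 1111
  node 6: 1111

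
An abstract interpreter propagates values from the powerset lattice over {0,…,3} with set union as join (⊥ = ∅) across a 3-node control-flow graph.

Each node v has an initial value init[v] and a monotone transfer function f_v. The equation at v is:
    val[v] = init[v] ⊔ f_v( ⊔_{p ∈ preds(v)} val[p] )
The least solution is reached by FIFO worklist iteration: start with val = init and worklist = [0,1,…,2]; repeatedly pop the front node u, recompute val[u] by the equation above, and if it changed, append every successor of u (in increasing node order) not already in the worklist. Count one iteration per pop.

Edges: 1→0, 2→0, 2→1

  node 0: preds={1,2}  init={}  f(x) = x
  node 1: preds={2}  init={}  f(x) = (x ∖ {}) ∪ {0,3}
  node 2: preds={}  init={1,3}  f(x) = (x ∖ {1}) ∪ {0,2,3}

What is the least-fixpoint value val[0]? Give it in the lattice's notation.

{0,1,2,3}

Iteration log — 6 steps:
  step 1. node 0  ⊔preds={1,3}  new={1,3}  old={}  +wl: 
  step 2. node 1  ⊔preds={1,3}  new={0,1,3}  old={}  +wl: 0
  step 3. node 2  ⊔preds={}  new={0,1,2,3}  old={1,3}  +wl: 1
  step 4. node 0  ⊔preds={0,1,2,3}  new={0,1,2,3}  old={1,3}  +wl: 
  step 5. node 1  ⊔preds={0,1,2,3}  new={0,1,2,3}  old={0,1,3}  +wl: 0
  step 6. node 0  ⊔preds={0,1,2,3}  new={0,1,2,3}  stable

Least fixpoint reached:
  node 0: {0,1,2,3}
  node 1: {0,1,2,3}
  node 2: {0,1,2,3}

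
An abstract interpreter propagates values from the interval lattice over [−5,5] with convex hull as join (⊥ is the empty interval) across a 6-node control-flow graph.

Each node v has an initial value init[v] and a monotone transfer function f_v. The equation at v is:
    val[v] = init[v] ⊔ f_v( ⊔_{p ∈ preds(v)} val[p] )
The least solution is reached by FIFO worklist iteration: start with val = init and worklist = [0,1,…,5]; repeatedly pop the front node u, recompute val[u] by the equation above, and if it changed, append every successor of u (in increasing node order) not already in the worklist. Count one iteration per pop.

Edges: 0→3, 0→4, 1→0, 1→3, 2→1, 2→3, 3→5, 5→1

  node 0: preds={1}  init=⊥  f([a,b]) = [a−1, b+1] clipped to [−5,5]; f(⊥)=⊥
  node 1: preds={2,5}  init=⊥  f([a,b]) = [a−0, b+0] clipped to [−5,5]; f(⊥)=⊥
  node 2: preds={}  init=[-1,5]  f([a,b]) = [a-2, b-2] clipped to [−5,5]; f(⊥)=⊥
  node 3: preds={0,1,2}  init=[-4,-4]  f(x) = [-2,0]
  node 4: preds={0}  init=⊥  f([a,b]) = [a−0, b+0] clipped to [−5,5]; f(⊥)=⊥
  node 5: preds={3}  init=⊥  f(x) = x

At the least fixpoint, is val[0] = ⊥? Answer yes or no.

no

Worklist (13 pops):
  #1 pop 0: in=⊥ → ⊥ (no change)
  #2 pop 1: in=[-1,5] → [-1,5] (was ⊥); enqueue [0]
  #3 pop 2: in=⊥ → [-1,5] (no change)
  #4 pop 3: in=[-1,5] → [-4,0] (was [-4,-4]); enqueue []
  #5 pop 4: in=⊥ → ⊥ (no change)
  #6 pop 5: in=[-4,0] → [-4,0] (was ⊥); enqueue [1]
  #7 pop 0: in=[-1,5] → [-2,5] (was ⊥); enqueue [3,4]
  #8 pop 1: in=[-4,5] → [-4,5] (was [-1,5]); enqueue [0]
  #9 pop 3: in=[-4,5] → [-4,0] (no change)
  #10 pop 4: in=[-2,5] → [-2,5] (was ⊥); enqueue []
  #11 pop 0: in=[-4,5] → [-5,5] (was [-2,5]); enqueue [3,4]
  #12 pop 3: in=[-5,5] → [-4,0] (no change)
  #13 pop 4: in=[-5,5] → [-5,5] (was [-2,5]); enqueue []

Fixpoint:
  val[0] = [-5,5]
  val[1] = [-4,5]
  val[2] = [-1,5]
  val[3] = [-4,0]
  val[4] = [-5,5]
  val[5] = [-4,0]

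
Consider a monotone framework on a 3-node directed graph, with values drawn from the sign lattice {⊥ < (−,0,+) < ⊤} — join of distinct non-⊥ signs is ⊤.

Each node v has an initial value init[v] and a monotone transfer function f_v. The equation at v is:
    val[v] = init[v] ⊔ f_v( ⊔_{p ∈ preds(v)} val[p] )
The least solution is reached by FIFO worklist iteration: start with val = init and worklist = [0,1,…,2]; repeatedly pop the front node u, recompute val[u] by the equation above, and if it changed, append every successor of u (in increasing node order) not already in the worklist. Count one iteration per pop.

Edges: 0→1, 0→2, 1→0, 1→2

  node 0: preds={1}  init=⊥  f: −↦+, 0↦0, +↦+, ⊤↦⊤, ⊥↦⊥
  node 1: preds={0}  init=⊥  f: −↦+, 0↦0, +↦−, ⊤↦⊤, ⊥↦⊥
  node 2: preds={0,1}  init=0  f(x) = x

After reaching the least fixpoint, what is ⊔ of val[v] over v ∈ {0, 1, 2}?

0

Trace (3 dequeues):
  [1] u=0 | in ⊥ | out ⊥ | ==
  [2] u=1 | in ⊥ | out ⊥ | ==
  [3] u=2 | in ⊥ | out 0 | ==

Converged values:
  [0] ⊥
  [1] ⊥
  [2] 0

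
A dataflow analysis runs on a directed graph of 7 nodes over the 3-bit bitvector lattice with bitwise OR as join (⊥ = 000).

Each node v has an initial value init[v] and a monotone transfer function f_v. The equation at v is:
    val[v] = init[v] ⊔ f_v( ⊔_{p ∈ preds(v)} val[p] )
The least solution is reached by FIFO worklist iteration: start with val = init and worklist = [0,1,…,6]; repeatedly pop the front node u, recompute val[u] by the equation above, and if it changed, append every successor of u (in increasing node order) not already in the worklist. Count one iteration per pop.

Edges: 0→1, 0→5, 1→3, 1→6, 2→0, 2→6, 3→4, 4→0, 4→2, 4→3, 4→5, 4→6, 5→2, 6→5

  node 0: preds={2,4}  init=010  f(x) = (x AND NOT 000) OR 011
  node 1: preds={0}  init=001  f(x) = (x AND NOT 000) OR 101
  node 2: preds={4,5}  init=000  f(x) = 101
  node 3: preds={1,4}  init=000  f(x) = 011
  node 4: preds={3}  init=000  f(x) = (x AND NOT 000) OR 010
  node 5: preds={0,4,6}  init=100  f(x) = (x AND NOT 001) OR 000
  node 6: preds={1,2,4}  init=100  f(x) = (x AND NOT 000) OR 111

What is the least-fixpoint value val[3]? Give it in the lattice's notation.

Worklist (12 pops):
  #1 pop 0: in=000 → 011 (was 010); enqueue []
  #2 pop 1: in=011 → 111 (was 001); enqueue []
  #3 pop 2: in=100 → 101 (was 000); enqueue [0]
  #4 pop 3: in=111 → 011 (was 000); enqueue []
  #5 pop 4: in=011 → 011 (was 000); enqueue [2,3]
  #6 pop 5: in=111 → 110 (was 100); enqueue []
  #7 pop 6: in=111 → 111 (was 100); enqueue [5]
  #8 pop 0: in=111 → 111 (was 011); enqueue [1]
  #9 pop 2: in=111 → 101 (no change)
  #10 pop 3: in=111 → 011 (no change)
  #11 pop 5: in=111 → 110 (no change)
  #12 pop 1: in=111 → 111 (no change)

Fixpoint:
  val[0] = 111
  val[1] = 111
  val[2] = 101
  val[3] = 011
  val[4] = 011
  val[5] = 110
  val[6] = 111

011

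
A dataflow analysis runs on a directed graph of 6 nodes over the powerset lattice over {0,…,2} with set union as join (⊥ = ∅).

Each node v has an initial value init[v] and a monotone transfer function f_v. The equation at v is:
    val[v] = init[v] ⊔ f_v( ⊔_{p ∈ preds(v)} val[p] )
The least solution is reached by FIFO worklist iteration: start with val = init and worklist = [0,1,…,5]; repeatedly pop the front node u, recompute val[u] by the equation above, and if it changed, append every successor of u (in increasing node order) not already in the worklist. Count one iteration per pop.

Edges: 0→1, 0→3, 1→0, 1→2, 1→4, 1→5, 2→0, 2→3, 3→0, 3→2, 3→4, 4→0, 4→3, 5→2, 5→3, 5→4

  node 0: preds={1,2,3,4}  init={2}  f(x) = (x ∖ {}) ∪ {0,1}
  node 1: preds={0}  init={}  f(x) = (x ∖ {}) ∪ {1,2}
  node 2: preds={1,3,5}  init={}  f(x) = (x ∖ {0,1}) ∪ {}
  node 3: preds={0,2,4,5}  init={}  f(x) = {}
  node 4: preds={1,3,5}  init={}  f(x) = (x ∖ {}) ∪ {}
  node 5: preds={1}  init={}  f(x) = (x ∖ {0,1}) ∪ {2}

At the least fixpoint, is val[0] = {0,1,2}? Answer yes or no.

yes

Worklist (10 pops):
  #1 pop 0: in={} → {0,1,2} (was {2}); enqueue []
  #2 pop 1: in={0,1,2} → {0,1,2} (was {}); enqueue [0]
  #3 pop 2: in={0,1,2} → {2} (was {}); enqueue []
  #4 pop 3: in={0,1,2} → {} (no change)
  #5 pop 4: in={0,1,2} → {0,1,2} (was {}); enqueue [3]
  #6 pop 5: in={0,1,2} → {2} (was {}); enqueue [2,4]
  #7 pop 0: in={0,1,2} → {0,1,2} (no change)
  #8 pop 3: in={0,1,2} → {} (no change)
  #9 pop 2: in={0,1,2} → {2} (no change)
  #10 pop 4: in={0,1,2} → {0,1,2} (no change)

Fixpoint:
  val[0] = {0,1,2}
  val[1] = {0,1,2}
  val[2] = {2}
  val[3] = {}
  val[4] = {0,1,2}
  val[5] = {2}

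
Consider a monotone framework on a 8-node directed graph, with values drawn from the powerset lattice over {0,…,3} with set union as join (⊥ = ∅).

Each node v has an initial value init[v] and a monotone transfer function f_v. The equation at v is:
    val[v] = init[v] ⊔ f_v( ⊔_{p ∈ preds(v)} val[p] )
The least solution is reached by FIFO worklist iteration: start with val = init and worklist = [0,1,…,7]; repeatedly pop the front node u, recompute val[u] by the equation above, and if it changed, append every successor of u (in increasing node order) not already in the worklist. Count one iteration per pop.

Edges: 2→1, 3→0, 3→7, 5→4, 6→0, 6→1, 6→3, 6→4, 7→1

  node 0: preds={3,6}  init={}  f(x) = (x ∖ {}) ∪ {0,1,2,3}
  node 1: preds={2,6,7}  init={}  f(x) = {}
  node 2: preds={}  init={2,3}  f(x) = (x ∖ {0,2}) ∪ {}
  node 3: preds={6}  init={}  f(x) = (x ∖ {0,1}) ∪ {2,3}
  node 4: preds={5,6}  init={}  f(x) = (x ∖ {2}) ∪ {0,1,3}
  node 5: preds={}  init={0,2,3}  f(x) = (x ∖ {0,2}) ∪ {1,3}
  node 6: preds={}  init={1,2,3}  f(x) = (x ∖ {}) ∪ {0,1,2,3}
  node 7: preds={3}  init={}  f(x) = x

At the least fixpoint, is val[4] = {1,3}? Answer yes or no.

no

Iteration log — 12 steps:
  step 1. node 0  ⊔preds={1,2,3}  new={0,1,2,3}  old={}  +wl: 
  step 2. node 1  ⊔preds={1,2,3}  new={}  stable
  step 3. node 2  ⊔preds={}  new={2,3}  stable
  step 4. node 3  ⊔preds={1,2,3}  new={2,3}  old={}  +wl: 0
  step 5. node 4  ⊔preds={0,1,2,3}  new={0,1,3}  old={}  +wl: 
  step 6. node 5  ⊔preds={}  new={0,1,2,3}  old={0,2,3}  +wl: 4
  step 7. node 6  ⊔preds={}  new={0,1,2,3}  old={1,2,3}  +wl: 1,3
  step 8. node 7  ⊔preds={2,3}  new={2,3}  old={}  +wl: 
  step 9. node 0  ⊔preds={0,1,2,3}  new={0,1,2,3}  stable
  step 10. node 4  ⊔preds={0,1,2,3}  new={0,1,3}  stable
  step 11. node 1  ⊔preds={0,1,2,3}  new={}  stable
  step 12. node 3  ⊔preds={0,1,2,3}  new={2,3}  stable

Least fixpoint reached:
  node 0: {0,1,2,3}
  node 1: {}
  node 2: {2,3}
  node 3: {2,3}
  node 4: {0,1,3}
  node 5: {0,1,2,3}
  node 6: {0,1,2,3}
  node 7: {2,3}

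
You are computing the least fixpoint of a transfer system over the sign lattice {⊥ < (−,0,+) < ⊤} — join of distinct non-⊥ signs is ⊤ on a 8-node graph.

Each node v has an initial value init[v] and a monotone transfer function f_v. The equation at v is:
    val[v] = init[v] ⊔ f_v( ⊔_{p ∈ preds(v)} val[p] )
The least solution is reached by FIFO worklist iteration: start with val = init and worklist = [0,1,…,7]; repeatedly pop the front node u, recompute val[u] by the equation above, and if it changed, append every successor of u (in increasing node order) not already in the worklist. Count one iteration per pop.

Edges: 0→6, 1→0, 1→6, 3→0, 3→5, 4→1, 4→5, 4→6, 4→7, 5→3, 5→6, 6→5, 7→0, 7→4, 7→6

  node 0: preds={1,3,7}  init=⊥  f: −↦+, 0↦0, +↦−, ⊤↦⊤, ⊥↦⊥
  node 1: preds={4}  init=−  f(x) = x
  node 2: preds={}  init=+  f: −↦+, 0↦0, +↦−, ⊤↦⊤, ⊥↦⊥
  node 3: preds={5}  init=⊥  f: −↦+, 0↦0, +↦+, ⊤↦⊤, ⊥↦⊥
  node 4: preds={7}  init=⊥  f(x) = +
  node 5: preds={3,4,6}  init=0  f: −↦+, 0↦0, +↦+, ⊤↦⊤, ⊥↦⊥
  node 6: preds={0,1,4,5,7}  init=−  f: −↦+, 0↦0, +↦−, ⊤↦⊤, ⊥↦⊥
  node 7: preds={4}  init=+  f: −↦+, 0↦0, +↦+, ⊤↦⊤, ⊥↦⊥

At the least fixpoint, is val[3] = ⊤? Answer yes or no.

Worklist (14 pops):
  #1 pop 0: in=⊤ → ⊤ (was ⊥); enqueue []
  #2 pop 1: in=⊥ → − (no change)
  #3 pop 2: in=⊥ → + (no change)
  #4 pop 3: in=0 → 0 (was ⊥); enqueue [0]
  #5 pop 4: in=+ → + (was ⊥); enqueue [1]
  #6 pop 5: in=⊤ → ⊤ (was 0); enqueue [3]
  #7 pop 6: in=⊤ → ⊤ (was −); enqueue [5]
  #8 pop 7: in=+ → + (no change)
  #9 pop 0: in=⊤ → ⊤ (no change)
  #10 pop 1: in=+ → ⊤ (was −); enqueue [0,6]
  #11 pop 3: in=⊤ → ⊤ (was 0); enqueue []
  #12 pop 5: in=⊤ → ⊤ (no change)
  #13 pop 0: in=⊤ → ⊤ (no change)
  #14 pop 6: in=⊤ → ⊤ (no change)

Fixpoint:
  val[0] = ⊤
  val[1] = ⊤
  val[2] = +
  val[3] = ⊤
  val[4] = +
  val[5] = ⊤
  val[6] = ⊤
  val[7] = +

yes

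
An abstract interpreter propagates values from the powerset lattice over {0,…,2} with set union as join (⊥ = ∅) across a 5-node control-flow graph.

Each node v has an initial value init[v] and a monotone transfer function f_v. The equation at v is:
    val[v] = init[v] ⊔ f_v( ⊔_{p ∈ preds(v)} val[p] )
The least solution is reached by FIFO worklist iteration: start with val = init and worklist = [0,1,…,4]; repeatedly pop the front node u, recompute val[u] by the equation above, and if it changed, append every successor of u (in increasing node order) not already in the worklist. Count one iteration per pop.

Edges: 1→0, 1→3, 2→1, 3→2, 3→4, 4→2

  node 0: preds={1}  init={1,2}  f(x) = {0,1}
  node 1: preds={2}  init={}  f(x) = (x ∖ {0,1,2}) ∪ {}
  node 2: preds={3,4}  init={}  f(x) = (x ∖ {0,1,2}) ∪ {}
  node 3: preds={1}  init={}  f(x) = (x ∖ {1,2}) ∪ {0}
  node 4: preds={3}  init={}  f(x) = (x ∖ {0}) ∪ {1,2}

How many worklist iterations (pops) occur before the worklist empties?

6

Worklist (6 pops):
  #1 pop 0: in={} → {0,1,2} (was {1,2}); enqueue []
  #2 pop 1: in={} → {} (no change)
  #3 pop 2: in={} → {} (no change)
  #4 pop 3: in={} → {0} (was {}); enqueue [2]
  #5 pop 4: in={0} → {1,2} (was {}); enqueue []
  #6 pop 2: in={0,1,2} → {} (no change)

Fixpoint:
  val[0] = {0,1,2}
  val[1] = {}
  val[2] = {}
  val[3] = {0}
  val[4] = {1,2}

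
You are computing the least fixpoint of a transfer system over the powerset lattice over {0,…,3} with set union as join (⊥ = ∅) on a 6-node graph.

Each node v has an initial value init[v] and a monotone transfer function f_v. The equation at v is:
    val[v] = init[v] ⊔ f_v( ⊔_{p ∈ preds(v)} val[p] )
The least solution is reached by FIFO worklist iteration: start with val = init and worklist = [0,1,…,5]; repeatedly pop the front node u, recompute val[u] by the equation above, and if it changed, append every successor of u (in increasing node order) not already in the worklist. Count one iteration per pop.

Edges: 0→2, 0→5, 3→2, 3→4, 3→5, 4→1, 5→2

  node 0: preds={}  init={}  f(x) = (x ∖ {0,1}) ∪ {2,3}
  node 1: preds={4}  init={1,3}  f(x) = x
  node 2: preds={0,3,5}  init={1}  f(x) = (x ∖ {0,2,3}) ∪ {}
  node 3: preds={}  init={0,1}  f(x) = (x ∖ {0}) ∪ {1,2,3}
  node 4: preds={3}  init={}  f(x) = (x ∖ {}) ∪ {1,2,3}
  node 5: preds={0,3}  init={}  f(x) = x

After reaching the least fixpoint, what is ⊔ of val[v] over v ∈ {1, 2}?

Iteration log — 8 steps:
  step 1. node 0  ⊔preds={}  new={2,3}  old={}  +wl: 
  step 2. node 1  ⊔preds={}  new={1,3}  stable
  step 3. node 2  ⊔preds={0,1,2,3}  new={1}  stable
  step 4. node 3  ⊔preds={}  new={0,1,2,3}  old={0,1}  +wl: 2
  step 5. node 4  ⊔preds={0,1,2,3}  new={0,1,2,3}  old={}  +wl: 1
  step 6. node 5  ⊔preds={0,1,2,3}  new={0,1,2,3}  old={}  +wl: 
  step 7. node 2  ⊔preds={0,1,2,3}  new={1}  stable
  step 8. node 1  ⊔preds={0,1,2,3}  new={0,1,2,3}  old={1,3}  +wl: 

Least fixpoint reached:
  node 0: {2,3}
  node 1: {0,1,2,3}
  node 2: {1}
  node 3: {0,1,2,3}
  node 4: {0,1,2,3}
  node 5: {0,1,2,3}

{0,1,2,3}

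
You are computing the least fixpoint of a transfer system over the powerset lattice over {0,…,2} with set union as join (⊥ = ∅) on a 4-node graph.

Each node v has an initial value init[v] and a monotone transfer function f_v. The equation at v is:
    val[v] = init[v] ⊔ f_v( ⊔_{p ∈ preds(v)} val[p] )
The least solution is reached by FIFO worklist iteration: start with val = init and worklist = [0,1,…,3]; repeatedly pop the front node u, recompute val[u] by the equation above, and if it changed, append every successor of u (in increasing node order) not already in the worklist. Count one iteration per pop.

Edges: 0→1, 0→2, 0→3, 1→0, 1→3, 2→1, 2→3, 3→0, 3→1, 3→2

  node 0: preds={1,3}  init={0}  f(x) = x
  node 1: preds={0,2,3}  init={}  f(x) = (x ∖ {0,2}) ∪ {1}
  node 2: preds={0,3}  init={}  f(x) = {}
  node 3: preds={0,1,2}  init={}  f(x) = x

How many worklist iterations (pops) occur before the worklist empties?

8

Worklist (8 pops):
  #1 pop 0: in={} → {0} (no change)
  #2 pop 1: in={0} → {1} (was {}); enqueue [0]
  #3 pop 2: in={0} → {} (no change)
  #4 pop 3: in={0,1} → {0,1} (was {}); enqueue [1,2]
  #5 pop 0: in={0,1} → {0,1} (was {0}); enqueue [3]
  #6 pop 1: in={0,1} → {1} (no change)
  #7 pop 2: in={0,1} → {} (no change)
  #8 pop 3: in={0,1} → {0,1} (no change)

Fixpoint:
  val[0] = {0,1}
  val[1] = {1}
  val[2] = {}
  val[3] = {0,1}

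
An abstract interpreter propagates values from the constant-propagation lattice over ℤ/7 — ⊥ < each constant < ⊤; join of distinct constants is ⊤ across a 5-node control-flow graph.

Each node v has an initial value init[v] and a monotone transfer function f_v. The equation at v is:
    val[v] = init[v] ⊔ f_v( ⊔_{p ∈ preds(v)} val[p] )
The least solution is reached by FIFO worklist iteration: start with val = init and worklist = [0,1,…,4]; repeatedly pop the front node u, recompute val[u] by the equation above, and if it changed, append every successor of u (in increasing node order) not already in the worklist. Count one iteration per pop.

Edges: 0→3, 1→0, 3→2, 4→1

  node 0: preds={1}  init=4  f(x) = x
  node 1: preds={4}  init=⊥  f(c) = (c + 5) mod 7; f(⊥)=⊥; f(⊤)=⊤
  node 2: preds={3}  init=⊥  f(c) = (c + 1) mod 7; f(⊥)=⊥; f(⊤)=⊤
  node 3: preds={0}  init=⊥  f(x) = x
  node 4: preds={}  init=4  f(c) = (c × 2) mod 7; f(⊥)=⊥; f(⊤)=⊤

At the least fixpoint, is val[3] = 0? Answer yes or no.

Iteration log — 9 steps:
  step 1. node 0  ⊔preds=⊥  new=4  stable
  step 2. node 1  ⊔preds=4  new=2  old=⊥  +wl: 0
  step 3. node 2  ⊔preds=⊥  new=⊥  stable
  step 4. node 3  ⊔preds=4  new=4  old=⊥  +wl: 2
  step 5. node 4  ⊔preds=⊥  new=4  stable
  step 6. node 0  ⊔preds=2  new=⊤  old=4  +wl: 3
  step 7. node 2  ⊔preds=4  new=5  old=⊥  +wl: 
  step 8. node 3  ⊔preds=⊤  new=⊤  old=4  +wl: 2
  step 9. node 2  ⊔preds=⊤  new=⊤  old=5  +wl: 

Least fixpoint reached:
  node 0: ⊤
  node 1: 2
  node 2: ⊤
  node 3: ⊤
  node 4: 4

no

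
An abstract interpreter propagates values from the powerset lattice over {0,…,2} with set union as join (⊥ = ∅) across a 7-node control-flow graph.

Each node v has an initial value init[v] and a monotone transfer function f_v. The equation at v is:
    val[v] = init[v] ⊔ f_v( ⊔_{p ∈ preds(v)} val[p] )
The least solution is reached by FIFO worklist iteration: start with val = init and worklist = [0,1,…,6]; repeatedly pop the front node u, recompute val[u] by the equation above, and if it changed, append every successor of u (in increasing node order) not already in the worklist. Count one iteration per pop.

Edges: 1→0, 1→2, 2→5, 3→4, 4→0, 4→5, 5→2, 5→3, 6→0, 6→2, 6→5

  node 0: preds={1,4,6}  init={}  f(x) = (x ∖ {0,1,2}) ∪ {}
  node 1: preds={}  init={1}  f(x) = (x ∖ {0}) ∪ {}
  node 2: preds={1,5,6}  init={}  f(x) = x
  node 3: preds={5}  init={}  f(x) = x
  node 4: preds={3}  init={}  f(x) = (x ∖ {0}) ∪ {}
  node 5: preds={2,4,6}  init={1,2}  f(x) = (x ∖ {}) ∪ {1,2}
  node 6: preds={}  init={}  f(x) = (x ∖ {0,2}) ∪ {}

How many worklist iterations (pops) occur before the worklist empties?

8

Iteration log — 8 steps:
  step 1. node 0  ⊔preds={1}  new={}  stable
  step 2. node 1  ⊔preds={}  new={1}  stable
  step 3. node 2  ⊔preds={1,2}  new={1,2}  old={}  +wl: 
  step 4. node 3  ⊔preds={1,2}  new={1,2}  old={}  +wl: 
  step 5. node 4  ⊔preds={1,2}  new={1,2}  old={}  +wl: 0
  step 6. node 5  ⊔preds={1,2}  new={1,2}  stable
  step 7. node 6  ⊔preds={}  new={}  stable
  step 8. node 0  ⊔preds={1,2}  new={}  stable

Least fixpoint reached:
  node 0: {}
  node 1: {1}
  node 2: {1,2}
  node 3: {1,2}
  node 4: {1,2}
  node 5: {1,2}
  node 6: {}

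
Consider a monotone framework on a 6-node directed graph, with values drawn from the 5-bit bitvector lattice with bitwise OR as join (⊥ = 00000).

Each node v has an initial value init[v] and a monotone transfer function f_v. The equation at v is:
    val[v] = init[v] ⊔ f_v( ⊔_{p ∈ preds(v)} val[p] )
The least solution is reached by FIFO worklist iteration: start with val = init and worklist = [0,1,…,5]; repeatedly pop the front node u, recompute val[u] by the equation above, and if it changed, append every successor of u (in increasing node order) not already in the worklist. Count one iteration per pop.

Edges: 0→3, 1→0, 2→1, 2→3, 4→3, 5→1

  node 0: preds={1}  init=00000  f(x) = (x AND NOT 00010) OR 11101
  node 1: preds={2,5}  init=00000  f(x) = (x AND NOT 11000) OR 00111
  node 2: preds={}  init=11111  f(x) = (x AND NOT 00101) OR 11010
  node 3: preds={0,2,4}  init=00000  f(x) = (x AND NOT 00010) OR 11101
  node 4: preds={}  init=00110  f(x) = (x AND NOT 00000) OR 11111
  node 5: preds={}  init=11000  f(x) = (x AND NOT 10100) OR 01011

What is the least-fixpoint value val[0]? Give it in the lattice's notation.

Trace (9 dequeues):
  [1] u=0 | in 00000 | out 11101 | prev 00000 | push {}
  [2] u=1 | in 11111 | out 00111 | prev 00000 | push {0}
  [3] u=2 | in 00000 | out 11111 | ==
  [4] u=3 | in 11111 | out 11101 | prev 00000 | push {}
  [5] u=4 | in 00000 | out 11111 | prev 00110 | push {3}
  [6] u=5 | in 00000 | out 11011 | prev 11000 | push {1}
  [7] u=0 | in 00111 | out 11101 | ==
  [8] u=3 | in 11111 | out 11101 | ==
  [9] u=1 | in 11111 | out 00111 | ==

Converged values:
  [0] 11101
  [1] 00111
  [2] 11111
  [3] 11101
  [4] 11111
  [5] 11011

11101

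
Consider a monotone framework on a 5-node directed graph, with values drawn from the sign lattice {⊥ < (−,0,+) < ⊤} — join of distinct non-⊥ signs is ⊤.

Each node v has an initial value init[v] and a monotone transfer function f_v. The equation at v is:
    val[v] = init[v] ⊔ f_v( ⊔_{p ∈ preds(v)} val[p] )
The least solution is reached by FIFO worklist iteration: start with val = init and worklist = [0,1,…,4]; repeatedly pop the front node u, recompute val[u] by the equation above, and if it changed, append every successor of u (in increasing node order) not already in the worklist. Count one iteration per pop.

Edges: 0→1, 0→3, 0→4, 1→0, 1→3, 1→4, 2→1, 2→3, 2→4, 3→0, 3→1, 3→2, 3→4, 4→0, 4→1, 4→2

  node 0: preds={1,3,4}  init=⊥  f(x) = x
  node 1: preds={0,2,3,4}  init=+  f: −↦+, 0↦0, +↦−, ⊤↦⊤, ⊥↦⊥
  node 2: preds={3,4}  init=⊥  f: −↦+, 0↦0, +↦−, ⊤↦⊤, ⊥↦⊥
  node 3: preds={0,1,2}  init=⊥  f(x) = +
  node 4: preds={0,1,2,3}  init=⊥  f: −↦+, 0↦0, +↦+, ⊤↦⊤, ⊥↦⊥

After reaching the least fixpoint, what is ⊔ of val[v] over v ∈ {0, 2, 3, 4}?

Worklist (11 pops):
  #1 pop 0: in=+ → + (was ⊥); enqueue []
  #2 pop 1: in=+ → ⊤ (was +); enqueue [0]
  #3 pop 2: in=⊥ → ⊥ (no change)
  #4 pop 3: in=⊤ → + (was ⊥); enqueue [1,2]
  #5 pop 4: in=⊤ → ⊤ (was ⊥); enqueue []
  #6 pop 0: in=⊤ → ⊤ (was +); enqueue [3,4]
  #7 pop 1: in=⊤ → ⊤ (no change)
  #8 pop 2: in=⊤ → ⊤ (was ⊥); enqueue [1]
  #9 pop 3: in=⊤ → + (no change)
  #10 pop 4: in=⊤ → ⊤ (no change)
  #11 pop 1: in=⊤ → ⊤ (no change)

Fixpoint:
  val[0] = ⊤
  val[1] = ⊤
  val[2] = ⊤
  val[3] = +
  val[4] = ⊤

⊤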